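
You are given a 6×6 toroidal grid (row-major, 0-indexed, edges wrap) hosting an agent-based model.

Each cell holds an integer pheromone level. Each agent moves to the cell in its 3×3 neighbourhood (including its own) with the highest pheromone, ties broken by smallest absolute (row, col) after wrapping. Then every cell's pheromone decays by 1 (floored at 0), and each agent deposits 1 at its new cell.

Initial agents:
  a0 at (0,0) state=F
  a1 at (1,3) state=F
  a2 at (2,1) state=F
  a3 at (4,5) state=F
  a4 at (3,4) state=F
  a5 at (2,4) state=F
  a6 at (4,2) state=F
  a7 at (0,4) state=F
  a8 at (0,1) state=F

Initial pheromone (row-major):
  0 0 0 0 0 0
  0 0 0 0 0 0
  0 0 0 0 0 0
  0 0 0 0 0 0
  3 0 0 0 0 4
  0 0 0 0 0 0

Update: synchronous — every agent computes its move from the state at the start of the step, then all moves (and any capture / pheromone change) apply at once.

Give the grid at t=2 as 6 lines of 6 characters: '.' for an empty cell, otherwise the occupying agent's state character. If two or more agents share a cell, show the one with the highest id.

F.F...
......
......
......
F....F
......

t=1: a0@(0,0) a1@(0,2) a2@(1,0) a3@(4,5) a4@(4,5) a5@(1,3) a6@(3,1) a7@(0,3) a8@(0,0) | pheromone: 2 0 1 1 0 0 / 1 0 0 1 0 0 / 0 0 0 0 0 0 / 0 1 0 0 0 0 / 2 0 0 0 0 5 / 0 0 0 0 0 0
t=2: a0@(0,0) a1@(0,2) a2@(0,0) a3@(4,5) a4@(4,5) a5@(0,2) a6@(4,0) a7@(0,2) a8@(0,0) | pheromone: 4 0 3 0 0 0 / 0 0 0 0 0 0 / 0 0 0 0 0 0 / 0 0 0 0 0 0 / 2 0 0 0 0 6 / 0 0 0 0 0 0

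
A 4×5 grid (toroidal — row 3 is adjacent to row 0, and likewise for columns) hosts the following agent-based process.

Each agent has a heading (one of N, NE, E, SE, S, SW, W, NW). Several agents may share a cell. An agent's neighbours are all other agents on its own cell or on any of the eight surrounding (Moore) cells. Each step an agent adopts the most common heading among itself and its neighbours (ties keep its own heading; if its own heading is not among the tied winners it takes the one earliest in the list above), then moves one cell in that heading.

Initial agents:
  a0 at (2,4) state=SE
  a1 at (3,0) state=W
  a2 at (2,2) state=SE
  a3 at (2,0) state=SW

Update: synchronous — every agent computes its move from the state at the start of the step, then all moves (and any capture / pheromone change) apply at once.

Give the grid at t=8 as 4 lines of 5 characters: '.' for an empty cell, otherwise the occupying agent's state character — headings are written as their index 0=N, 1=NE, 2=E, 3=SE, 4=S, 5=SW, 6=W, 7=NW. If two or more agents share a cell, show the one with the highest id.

.....
.....
333..
.....

t=1: a0@(3,0):SE a1@(3,4):W a2@(3,3):SE a3@(3,4):SW
t=2: a0@(0,1):SE a1@(0,0):SE a2@(0,4):SE a3@(0,0):SE
t=3: a0@(1,2):SE a1@(1,1):SE a2@(1,0):SE a3@(1,1):SE
t=4: a0@(2,3):SE a1@(2,2):SE a2@(2,1):SE a3@(2,2):SE
t=5: a0@(3,4):SE a1@(3,3):SE a2@(3,2):SE a3@(3,3):SE
t=6: a0@(0,0):SE a1@(0,4):SE a2@(0,3):SE a3@(0,4):SE
t=7: a0@(1,1):SE a1@(1,0):SE a2@(1,4):SE a3@(1,0):SE
t=8: a0@(2,2):SE a1@(2,1):SE a2@(2,0):SE a3@(2,1):SE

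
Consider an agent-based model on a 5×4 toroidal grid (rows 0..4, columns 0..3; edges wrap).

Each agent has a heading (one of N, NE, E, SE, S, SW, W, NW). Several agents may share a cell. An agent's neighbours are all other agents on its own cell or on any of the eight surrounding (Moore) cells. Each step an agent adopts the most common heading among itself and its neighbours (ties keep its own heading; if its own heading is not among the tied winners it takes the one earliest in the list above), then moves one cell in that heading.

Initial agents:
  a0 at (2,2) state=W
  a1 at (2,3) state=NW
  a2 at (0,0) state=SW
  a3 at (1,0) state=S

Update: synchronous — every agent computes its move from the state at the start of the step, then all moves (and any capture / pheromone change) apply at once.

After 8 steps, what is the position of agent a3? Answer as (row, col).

(4, 0)

t=1: a0@(2,1):W a1@(1,2):NW a2@(1,3):SW a3@(2,0):S
t=2: a0@(2,0):W a1@(0,1):NW a2@(2,2):SW a3@(3,0):S
t=3: a0@(2,3):W a1@(4,0):NW a2@(3,1):SW a3@(4,0):S
t=4: a0@(2,2):W a1@(3,3):NW a2@(4,0):SW a3@(0,0):S
t=5: a0@(2,1):W a1@(2,2):NW a2@(0,3):SW a3@(1,0):S
t=6: a0@(2,0):W a1@(1,1):NW a2@(1,2):SW a3@(2,0):S
t=7: a0@(2,3):W a1@(0,0):NW a2@(2,1):SW a3@(3,0):S
t=8: a0@(2,2):W a1@(4,3):NW a2@(3,0):SW a3@(4,0):S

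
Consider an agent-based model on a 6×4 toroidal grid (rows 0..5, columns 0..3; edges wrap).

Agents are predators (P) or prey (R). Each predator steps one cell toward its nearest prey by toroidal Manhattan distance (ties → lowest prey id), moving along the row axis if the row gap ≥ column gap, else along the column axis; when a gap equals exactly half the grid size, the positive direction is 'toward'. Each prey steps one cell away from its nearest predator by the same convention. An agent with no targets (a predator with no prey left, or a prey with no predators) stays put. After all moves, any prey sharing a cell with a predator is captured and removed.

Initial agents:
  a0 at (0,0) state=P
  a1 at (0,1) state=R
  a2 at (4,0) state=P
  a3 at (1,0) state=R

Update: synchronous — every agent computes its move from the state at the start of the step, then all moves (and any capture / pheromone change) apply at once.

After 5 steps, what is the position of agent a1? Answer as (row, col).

t=1: a0@(0,1):P a1@(0,2):R a2@(5,0):P a3@(2,0):R
t=2: a0@(0,2):P a1@(0,3):R a2@(5,1):P a3@(3,0):R
t=3: a0@(0,3):P a1@(0,0):R a2@(5,2):P a3@(2,0):R
t=4: a0@(0,0):P a1@(0,1):R a2@(5,3):P a3@(3,0):R
t=5: a0@(0,1):P a1@(0,2):R a2@(5,0):P a3@(2,0):R

(0, 2)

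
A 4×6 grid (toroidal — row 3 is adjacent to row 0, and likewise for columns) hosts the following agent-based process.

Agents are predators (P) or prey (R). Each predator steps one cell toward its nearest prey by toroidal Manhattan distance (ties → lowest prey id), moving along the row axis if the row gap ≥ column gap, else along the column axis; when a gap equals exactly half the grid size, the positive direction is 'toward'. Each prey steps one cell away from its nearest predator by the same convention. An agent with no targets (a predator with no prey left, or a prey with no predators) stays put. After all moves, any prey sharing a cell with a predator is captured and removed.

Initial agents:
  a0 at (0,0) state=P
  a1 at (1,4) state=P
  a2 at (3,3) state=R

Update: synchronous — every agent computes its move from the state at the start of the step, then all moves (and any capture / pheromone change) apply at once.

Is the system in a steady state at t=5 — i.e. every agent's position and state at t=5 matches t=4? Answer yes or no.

t=1: a0@(0,1):P a1@(2,4):P a2@(2,3):R
t=2: a0@(1,1):P a1@(2,3):P a2@(2,2):R
t=3: a0@(2,1):P a1@(2,2):P
t=4: (unchanged — steady state)

yes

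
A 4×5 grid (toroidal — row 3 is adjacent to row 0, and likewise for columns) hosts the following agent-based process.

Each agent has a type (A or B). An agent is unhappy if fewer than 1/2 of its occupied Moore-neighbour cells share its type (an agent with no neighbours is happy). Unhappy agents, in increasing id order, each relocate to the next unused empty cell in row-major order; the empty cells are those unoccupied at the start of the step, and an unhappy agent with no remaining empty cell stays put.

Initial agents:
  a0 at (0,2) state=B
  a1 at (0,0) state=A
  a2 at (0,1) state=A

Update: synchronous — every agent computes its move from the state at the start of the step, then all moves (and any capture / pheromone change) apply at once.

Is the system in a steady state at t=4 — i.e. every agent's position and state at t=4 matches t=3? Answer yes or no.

t=1: a0@(0,3):B a1@(0,0):A a2@(0,1):A
t=2: (unchanged — steady state)

yes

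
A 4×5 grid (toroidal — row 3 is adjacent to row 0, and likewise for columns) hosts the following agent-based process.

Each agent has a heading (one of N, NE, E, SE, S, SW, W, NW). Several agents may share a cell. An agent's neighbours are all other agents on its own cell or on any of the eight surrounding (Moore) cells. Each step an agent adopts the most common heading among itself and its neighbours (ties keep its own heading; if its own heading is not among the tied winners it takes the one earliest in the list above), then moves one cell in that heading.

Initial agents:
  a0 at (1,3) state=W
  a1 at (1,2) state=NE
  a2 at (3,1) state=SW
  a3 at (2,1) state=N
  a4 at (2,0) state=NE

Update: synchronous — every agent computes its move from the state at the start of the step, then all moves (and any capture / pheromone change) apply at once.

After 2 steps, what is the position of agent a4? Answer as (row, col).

(0, 2)

t=1: a0@(1,2):W a1@(0,3):NE a2@(0,0):SW a3@(1,2):NE a4@(1,1):NE
t=2: a0@(0,3):NE a1@(3,4):NE a2@(1,4):SW a3@(0,3):NE a4@(0,2):NE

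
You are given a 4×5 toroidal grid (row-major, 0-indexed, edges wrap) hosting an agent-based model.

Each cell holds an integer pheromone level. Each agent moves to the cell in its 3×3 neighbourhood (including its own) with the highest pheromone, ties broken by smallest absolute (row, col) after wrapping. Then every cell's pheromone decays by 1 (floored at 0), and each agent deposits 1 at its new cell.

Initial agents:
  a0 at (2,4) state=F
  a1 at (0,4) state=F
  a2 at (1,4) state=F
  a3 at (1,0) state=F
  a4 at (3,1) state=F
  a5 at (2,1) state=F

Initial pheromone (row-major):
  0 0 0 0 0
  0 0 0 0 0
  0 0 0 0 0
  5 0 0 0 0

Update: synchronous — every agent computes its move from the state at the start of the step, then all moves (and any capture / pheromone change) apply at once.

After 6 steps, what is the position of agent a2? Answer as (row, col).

t=1: a0@(3,0) a1@(3,0) a2@(0,0) a3@(0,0) a4@(3,0) a5@(3,0) | pheromone: 2 0 0 0 0 / 0 0 0 0 0 / 0 0 0 0 0 / 8 0 0 0 0
t=2: a0@(3,0) a1@(3,0) a2@(3,0) a3@(3,0) a4@(3,0) a5@(3,0) | pheromone: 1 0 0 0 0 / 0 0 0 0 0 / 0 0 0 0 0 / 13 0 0 0 0
t=3: a0@(3,0) a1@(3,0) a2@(3,0) a3@(3,0) a4@(3,0) a5@(3,0) | pheromone: 0 0 0 0 0 / 0 0 0 0 0 / 0 0 0 0 0 / 18 0 0 0 0
t=4: a0@(3,0) a1@(3,0) a2@(3,0) a3@(3,0) a4@(3,0) a5@(3,0) | pheromone: 0 0 0 0 0 / 0 0 0 0 0 / 0 0 0 0 0 / 23 0 0 0 0
t=5: a0@(3,0) a1@(3,0) a2@(3,0) a3@(3,0) a4@(3,0) a5@(3,0) | pheromone: 0 0 0 0 0 / 0 0 0 0 0 / 0 0 0 0 0 / 28 0 0 0 0
t=6: a0@(3,0) a1@(3,0) a2@(3,0) a3@(3,0) a4@(3,0) a5@(3,0) | pheromone: 0 0 0 0 0 / 0 0 0 0 0 / 0 0 0 0 0 / 33 0 0 0 0

(3, 0)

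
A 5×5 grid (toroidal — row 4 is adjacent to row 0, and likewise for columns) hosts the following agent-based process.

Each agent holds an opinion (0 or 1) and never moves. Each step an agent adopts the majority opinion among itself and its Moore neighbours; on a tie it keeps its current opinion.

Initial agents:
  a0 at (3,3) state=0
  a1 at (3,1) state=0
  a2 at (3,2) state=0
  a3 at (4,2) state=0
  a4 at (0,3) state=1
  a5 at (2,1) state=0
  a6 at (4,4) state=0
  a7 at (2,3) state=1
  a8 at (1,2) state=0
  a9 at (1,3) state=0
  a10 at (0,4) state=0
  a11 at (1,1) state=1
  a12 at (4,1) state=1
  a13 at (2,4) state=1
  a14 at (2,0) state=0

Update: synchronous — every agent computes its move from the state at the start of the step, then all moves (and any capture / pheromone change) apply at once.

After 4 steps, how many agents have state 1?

t=1: a0@(3,3):0 a1@(3,1):0 a2@(3,2):0 a3@(4,2):0 a4@(0,3):0 a5@(2,1):0 a6@(4,4):0 a7@(2,3):0 a8@(1,2):0 a9@(1,3):0 a10@(0,4):0 a11@(1,1):0 a12@(4,1):0 a13@(2,4):0 a14@(2,0):0
t=2: (unchanged — steady state)

0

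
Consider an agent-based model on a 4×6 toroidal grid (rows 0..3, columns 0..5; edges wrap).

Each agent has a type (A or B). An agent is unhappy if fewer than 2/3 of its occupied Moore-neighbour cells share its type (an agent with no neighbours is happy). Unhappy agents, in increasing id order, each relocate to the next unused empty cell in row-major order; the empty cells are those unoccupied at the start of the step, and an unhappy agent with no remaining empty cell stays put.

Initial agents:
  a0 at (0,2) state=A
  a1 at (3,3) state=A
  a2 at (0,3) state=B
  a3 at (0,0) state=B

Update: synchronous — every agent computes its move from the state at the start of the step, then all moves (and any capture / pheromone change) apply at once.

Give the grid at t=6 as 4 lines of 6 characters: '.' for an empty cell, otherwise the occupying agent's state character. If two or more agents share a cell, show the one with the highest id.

t=1: a0@(0,1):A a1@(0,4):A a2@(0,5):B a3@(0,0):B
t=2: a0@(0,2):A a1@(0,3):A a2@(1,0):B a3@(1,1):B
t=3: a0@(0,0):A a1@(0,3):A a2@(1,0):B a3@(0,1):B
t=4: a0@(0,2):A a1@(0,3):A a2@(0,4):B a3@(0,5):B
t=5: a0@(0,2):A a1@(0,0):A a2@(0,1):B a3@(0,5):B
t=6: a0@(0,3):A a1@(0,4):A a2@(1,0):B a3@(1,1):B

...AA.
BB....
......
......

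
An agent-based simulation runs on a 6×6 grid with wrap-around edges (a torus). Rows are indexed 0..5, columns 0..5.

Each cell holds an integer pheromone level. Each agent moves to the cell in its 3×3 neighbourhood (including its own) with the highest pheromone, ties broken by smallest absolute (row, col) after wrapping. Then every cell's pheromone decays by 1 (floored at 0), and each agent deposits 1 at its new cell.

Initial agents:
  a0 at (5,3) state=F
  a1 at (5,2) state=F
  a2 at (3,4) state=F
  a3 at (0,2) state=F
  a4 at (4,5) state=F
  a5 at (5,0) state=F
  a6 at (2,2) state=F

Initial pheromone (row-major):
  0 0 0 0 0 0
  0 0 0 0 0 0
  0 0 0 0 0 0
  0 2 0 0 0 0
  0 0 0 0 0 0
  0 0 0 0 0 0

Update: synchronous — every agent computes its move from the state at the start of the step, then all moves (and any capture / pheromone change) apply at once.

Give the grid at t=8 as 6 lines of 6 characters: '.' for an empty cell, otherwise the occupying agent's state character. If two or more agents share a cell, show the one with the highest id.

.F....
......
...F..
.F....
......
......

t=1: a0@(0,2) a1@(0,1) a2@(2,3) a3@(0,1) a4@(3,0) a5@(0,0) a6@(3,1) | pheromone: 1 2 1 0 0 0 / 0 0 0 0 0 0 / 0 0 0 1 0 0 / 1 2 0 0 0 0 / 0 0 0 0 0 0 / 0 0 0 0 0 0
t=2: a0@(0,1) a1@(0,1) a2@(2,3) a3@(0,1) a4@(3,1) a5@(0,1) a6@(3,1) | pheromone: 0 5 0 0 0 0 / 0 0 0 0 0 0 / 0 0 0 1 0 0 / 0 3 0 0 0 0 / 0 0 0 0 0 0 / 0 0 0 0 0 0
t=3: a0@(0,1) a1@(0,1) a2@(2,3) a3@(0,1) a4@(3,1) a5@(0,1) a6@(3,1) | pheromone: 0 8 0 0 0 0 / 0 0 0 0 0 0 / 0 0 0 1 0 0 / 0 4 0 0 0 0 / 0 0 0 0 0 0 / 0 0 0 0 0 0
t=4: a0@(0,1) a1@(0,1) a2@(2,3) a3@(0,1) a4@(3,1) a5@(0,1) a6@(3,1) | pheromone: 0 11 0 0 0 0 / 0 0 0 0 0 0 / 0 0 0 1 0 0 / 0 5 0 0 0 0 / 0 0 0 0 0 0 / 0 0 0 0 0 0
t=5: a0@(0,1) a1@(0,1) a2@(2,3) a3@(0,1) a4@(3,1) a5@(0,1) a6@(3,1) | pheromone: 0 14 0 0 0 0 / 0 0 0 0 0 0 / 0 0 0 1 0 0 / 0 6 0 0 0 0 / 0 0 0 0 0 0 / 0 0 0 0 0 0
t=6: a0@(0,1) a1@(0,1) a2@(2,3) a3@(0,1) a4@(3,1) a5@(0,1) a6@(3,1) | pheromone: 0 17 0 0 0 0 / 0 0 0 0 0 0 / 0 0 0 1 0 0 / 0 7 0 0 0 0 / 0 0 0 0 0 0 / 0 0 0 0 0 0
t=7: a0@(0,1) a1@(0,1) a2@(2,3) a3@(0,1) a4@(3,1) a5@(0,1) a6@(3,1) | pheromone: 0 20 0 0 0 0 / 0 0 0 0 0 0 / 0 0 0 1 0 0 / 0 8 0 0 0 0 / 0 0 0 0 0 0 / 0 0 0 0 0 0
t=8: a0@(0,1) a1@(0,1) a2@(2,3) a3@(0,1) a4@(3,1) a5@(0,1) a6@(3,1) | pheromone: 0 23 0 0 0 0 / 0 0 0 0 0 0 / 0 0 0 1 0 0 / 0 9 0 0 0 0 / 0 0 0 0 0 0 / 0 0 0 0 0 0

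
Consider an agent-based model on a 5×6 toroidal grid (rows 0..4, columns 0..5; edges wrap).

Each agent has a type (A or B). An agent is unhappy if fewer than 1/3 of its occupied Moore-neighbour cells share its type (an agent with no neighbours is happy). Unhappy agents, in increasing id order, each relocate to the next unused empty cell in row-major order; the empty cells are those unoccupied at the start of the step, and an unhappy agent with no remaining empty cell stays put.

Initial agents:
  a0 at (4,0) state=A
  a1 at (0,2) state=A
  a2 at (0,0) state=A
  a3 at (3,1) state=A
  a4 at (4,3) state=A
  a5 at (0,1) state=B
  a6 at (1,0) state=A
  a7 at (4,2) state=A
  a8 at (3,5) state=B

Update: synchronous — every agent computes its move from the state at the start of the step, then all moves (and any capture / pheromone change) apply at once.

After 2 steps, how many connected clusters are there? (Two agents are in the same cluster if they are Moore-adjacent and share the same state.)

3

t=1: a0@(4,0):A a1@(0,2):A a2@(0,0):A a3@(3,1):A a4@(4,3):A a5@(0,3):B a6@(1,0):A a7@(4,2):A a8@(0,4):B
t=2: a0@(4,0):A a1@(0,2):A a2@(0,0):A a3@(3,1):A a4@(4,3):A a5@(0,1):B a6@(1,0):A a7@(4,2):A a8@(0,4):B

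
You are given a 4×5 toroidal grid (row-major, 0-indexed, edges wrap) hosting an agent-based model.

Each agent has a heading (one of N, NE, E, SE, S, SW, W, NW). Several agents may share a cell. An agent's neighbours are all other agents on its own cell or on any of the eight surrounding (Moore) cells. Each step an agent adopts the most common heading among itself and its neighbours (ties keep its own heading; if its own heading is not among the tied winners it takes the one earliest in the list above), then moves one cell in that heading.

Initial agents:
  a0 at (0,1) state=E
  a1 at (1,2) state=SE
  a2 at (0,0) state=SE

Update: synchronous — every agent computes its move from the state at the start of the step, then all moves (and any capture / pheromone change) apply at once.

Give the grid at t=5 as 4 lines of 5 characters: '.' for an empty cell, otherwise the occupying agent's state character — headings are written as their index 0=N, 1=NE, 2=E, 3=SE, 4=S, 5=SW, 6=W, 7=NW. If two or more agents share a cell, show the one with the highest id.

.....
33...
..3..
.....

t=1: a0@(1,2):SE a1@(2,3):SE a2@(1,1):SE
t=2: a0@(2,3):SE a1@(3,4):SE a2@(2,2):SE
t=3: a0@(3,4):SE a1@(0,0):SE a2@(3,3):SE
t=4: a0@(0,0):SE a1@(1,1):SE a2@(0,4):SE
t=5: a0@(1,1):SE a1@(2,2):SE a2@(1,0):SE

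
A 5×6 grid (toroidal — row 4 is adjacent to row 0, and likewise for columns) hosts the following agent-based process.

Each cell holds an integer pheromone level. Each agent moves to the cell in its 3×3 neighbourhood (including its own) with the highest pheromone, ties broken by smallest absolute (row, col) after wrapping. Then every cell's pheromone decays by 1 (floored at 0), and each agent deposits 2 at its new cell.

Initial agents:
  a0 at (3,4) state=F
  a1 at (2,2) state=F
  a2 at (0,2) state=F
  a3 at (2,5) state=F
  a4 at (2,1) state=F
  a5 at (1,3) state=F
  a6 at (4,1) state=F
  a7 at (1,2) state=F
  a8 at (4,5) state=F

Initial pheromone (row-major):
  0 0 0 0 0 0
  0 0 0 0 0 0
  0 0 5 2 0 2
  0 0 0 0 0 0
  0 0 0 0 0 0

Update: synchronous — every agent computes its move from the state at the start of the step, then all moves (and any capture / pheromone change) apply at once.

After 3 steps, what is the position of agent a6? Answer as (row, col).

(0, 0)

t=1: a0@(2,3) a1@(2,2) a2@(0,1) a3@(2,5) a4@(2,2) a5@(2,2) a6@(0,0) a7@(2,2) a8@(0,0) | pheromone: 4 2 0 0 0 0 / 0 0 0 0 0 0 / 0 0 12 3 0 3 / 0 0 0 0 0 0 / 0 0 0 0 0 0
t=2: a0@(2,2) a1@(2,2) a2@(0,0) a3@(2,5) a4@(2,2) a5@(2,2) a6@(0,0) a7@(2,2) a8@(0,0) | pheromone: 9 1 0 0 0 0 / 0 0 0 0 0 0 / 0 0 21 2 0 4 / 0 0 0 0 0 0 / 0 0 0 0 0 0
t=3: a0@(2,2) a1@(2,2) a2@(0,0) a3@(2,5) a4@(2,2) a5@(2,2) a6@(0,0) a7@(2,2) a8@(0,0) | pheromone: 14 0 0 0 0 0 / 0 0 0 0 0 0 / 0 0 30 1 0 5 / 0 0 0 0 0 0 / 0 0 0 0 0 0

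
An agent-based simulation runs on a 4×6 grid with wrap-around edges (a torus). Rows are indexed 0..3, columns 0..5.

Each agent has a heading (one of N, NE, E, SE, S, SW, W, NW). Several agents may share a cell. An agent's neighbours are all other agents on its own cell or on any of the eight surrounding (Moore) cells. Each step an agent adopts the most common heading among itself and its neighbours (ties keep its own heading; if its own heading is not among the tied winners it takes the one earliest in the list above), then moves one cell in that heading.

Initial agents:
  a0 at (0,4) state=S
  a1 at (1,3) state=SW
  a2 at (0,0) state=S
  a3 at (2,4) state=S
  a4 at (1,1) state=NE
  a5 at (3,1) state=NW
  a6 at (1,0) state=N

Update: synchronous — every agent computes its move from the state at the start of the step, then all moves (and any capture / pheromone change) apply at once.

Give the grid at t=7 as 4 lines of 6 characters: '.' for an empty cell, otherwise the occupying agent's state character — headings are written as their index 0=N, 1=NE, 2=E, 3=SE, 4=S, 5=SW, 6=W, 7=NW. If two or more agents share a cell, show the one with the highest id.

...4..
....4.
4....4
4...4.

t=1: a0@(1,4):S a1@(2,3):S a2@(1,0):S a3@(3,4):S a4@(0,2):NE a5@(2,0):NW a6@(0,0):N
t=2: a0@(2,4):S a1@(3,3):S a2@(2,0):S a3@(0,4):S a4@(3,3):NE a5@(1,5):NW a6@(3,0):N
t=3: a0@(3,4):S a1@(0,3):S a2@(3,0):S a3@(1,4):S a4@(0,3):S a5@(2,5):S a6@(2,0):N
t=4: a0@(0,4):S a1@(1,3):S a2@(0,0):S a3@(2,4):S a4@(1,3):S a5@(3,5):S a6@(3,0):S
t=5: a0@(1,4):S a1@(2,3):S a2@(1,0):S a3@(3,4):S a4@(2,3):S a5@(0,5):S a6@(0,0):S
t=6: a0@(2,4):S a1@(3,3):S a2@(2,0):S a3@(0,4):S a4@(3,3):S a5@(1,5):S a6@(1,0):S
t=7: a0@(3,4):S a1@(0,3):S a2@(3,0):S a3@(1,4):S a4@(0,3):S a5@(2,5):S a6@(2,0):S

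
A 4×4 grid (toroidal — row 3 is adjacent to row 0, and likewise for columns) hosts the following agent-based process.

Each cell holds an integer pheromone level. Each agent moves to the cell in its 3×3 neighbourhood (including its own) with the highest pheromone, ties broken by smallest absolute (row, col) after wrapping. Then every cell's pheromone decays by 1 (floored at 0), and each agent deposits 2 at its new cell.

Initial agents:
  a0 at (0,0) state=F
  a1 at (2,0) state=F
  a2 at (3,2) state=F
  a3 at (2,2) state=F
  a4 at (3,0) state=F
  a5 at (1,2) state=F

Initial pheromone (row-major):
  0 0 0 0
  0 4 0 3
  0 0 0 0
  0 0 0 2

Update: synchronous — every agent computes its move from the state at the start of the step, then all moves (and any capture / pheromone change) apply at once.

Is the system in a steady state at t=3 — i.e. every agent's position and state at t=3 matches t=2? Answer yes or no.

yes

t=1: a0@(1,1) a1@(1,1) a2@(3,3) a3@(1,1) a4@(3,3) a5@(1,1) | pheromone: 0 0 0 0 / 0 11 0 2 / 0 0 0 0 / 0 0 0 5
t=2: a0@(1,1) a1@(1,1) a2@(3,3) a3@(1,1) a4@(3,3) a5@(1,1) | pheromone: 0 0 0 0 / 0 18 0 1 / 0 0 0 0 / 0 0 0 8
t=3: a0@(1,1) a1@(1,1) a2@(3,3) a3@(1,1) a4@(3,3) a5@(1,1) | pheromone: 0 0 0 0 / 0 25 0 0 / 0 0 0 0 / 0 0 0 11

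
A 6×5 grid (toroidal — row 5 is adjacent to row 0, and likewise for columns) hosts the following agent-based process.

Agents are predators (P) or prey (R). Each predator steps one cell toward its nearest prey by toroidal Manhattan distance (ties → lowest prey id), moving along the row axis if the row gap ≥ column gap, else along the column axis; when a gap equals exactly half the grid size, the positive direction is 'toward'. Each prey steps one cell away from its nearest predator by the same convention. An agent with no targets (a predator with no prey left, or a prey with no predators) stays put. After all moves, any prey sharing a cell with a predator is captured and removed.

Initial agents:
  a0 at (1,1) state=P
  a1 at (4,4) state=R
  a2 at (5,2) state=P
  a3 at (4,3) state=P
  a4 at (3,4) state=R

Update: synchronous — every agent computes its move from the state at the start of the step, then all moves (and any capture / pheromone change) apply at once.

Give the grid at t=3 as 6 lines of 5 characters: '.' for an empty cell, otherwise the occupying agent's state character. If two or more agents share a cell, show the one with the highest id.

.....
.....
..R.P
.....
.PR..
P....

t=1: a0@(2,1):P a1@(4,0):R a2@(5,3):P a3@(4,4):P a4@(2,4):R
t=2: a0@(2,0):P a1@(4,1):R a2@(5,4):P a3@(4,0):P a4@(2,3):R
t=3: a0@(2,4):P a1@(4,2):R a2@(5,0):P a3@(4,1):P a4@(2,2):R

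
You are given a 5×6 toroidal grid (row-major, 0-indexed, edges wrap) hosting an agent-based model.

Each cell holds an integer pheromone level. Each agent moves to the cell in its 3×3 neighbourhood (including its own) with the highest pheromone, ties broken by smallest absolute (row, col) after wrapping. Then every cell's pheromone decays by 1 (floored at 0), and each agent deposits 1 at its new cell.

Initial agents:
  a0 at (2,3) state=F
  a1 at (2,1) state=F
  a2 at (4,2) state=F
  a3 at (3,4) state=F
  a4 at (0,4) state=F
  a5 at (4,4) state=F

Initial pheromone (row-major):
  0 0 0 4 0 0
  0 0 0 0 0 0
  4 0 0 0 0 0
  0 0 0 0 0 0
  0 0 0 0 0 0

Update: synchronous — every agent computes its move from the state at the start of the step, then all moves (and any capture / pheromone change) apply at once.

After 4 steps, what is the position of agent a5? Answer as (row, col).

(0, 3)

t=1: a0@(1,2) a1@(2,0) a2@(0,3) a3@(2,3) a4@(0,3) a5@(0,3) | pheromone: 0 0 0 6 0 0 / 0 0 1 0 0 0 / 4 0 0 1 0 0 / 0 0 0 0 0 0 / 0 0 0 0 0 0
t=2: a0@(0,3) a1@(2,0) a2@(0,3) a3@(1,2) a4@(0,3) a5@(0,3) | pheromone: 0 0 0 9 0 0 / 0 0 1 0 0 0 / 4 0 0 0 0 0 / 0 0 0 0 0 0 / 0 0 0 0 0 0
t=3: a0@(0,3) a1@(2,0) a2@(0,3) a3@(0,3) a4@(0,3) a5@(0,3) | pheromone: 0 0 0 13 0 0 / 0 0 0 0 0 0 / 4 0 0 0 0 0 / 0 0 0 0 0 0 / 0 0 0 0 0 0
t=4: a0@(0,3) a1@(2,0) a2@(0,3) a3@(0,3) a4@(0,3) a5@(0,3) | pheromone: 0 0 0 17 0 0 / 0 0 0 0 0 0 / 4 0 0 0 0 0 / 0 0 0 0 0 0 / 0 0 0 0 0 0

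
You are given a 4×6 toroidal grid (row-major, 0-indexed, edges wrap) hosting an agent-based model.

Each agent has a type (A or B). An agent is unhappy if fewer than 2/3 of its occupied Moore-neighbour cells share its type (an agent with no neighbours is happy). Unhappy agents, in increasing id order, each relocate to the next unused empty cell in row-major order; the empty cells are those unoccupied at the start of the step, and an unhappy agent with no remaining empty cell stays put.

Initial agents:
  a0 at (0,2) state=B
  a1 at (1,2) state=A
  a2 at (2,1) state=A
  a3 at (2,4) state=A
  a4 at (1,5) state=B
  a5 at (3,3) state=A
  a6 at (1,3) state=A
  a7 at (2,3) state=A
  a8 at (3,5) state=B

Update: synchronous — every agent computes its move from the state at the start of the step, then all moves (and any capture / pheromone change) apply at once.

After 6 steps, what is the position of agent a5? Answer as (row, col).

t=1: a0@(0,0):B a1@(1,2):A a2@(2,1):A a3@(0,1):A a4@(0,3):B a5@(3,3):A a6@(1,3):A a7@(2,3):A a8@(0,4):B
t=2: a0@(0,2):B a1@(1,2):A a2@(2,1):A a3@(0,5):A a4@(1,0):B a5@(1,1):A a6@(1,4):A a7@(2,3):A a8@(1,5):B
t=3: a0@(0,0):B a1@(1,2):A a2@(2,1):A a3@(0,1):A a4@(0,3):B a5@(0,4):A a6@(1,4):A a7@(2,3):A a8@(1,3):B
t=4: a0@(0,2):B a1@(0,5):A a2@(2,1):A a3@(1,0):A a4@(1,1):B a5@(1,5):A a6@(2,0):A a7@(2,3):A a8@(2,2):B
t=5: a0@(0,2):B a1@(0,5):A a2@(0,0):A a3@(1,0):A a4@(0,1):B a5@(1,5):A a6@(2,0):A a7@(0,3):A a8@(0,4):B
t=6: a0@(1,1):B a1@(0,5):A a2@(0,0):A a3@(1,0):A a4@(1,2):B a5@(1,5):A a6@(2,0):A a7@(1,3):A a8@(1,4):B

(1, 5)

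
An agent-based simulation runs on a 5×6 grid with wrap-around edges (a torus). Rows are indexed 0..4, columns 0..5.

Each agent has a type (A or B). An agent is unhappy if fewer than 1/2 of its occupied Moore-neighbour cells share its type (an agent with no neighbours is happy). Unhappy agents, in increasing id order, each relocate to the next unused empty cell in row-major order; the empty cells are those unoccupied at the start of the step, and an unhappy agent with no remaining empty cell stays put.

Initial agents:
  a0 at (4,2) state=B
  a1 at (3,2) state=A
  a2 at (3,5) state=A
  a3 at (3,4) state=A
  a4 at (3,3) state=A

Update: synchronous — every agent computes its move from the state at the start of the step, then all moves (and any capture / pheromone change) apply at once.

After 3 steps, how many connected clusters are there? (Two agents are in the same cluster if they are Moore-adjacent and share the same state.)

2

t=1: a0@(0,0):B a1@(3,2):A a2@(3,5):A a3@(3,4):A a4@(3,3):A
t=2: (unchanged — steady state)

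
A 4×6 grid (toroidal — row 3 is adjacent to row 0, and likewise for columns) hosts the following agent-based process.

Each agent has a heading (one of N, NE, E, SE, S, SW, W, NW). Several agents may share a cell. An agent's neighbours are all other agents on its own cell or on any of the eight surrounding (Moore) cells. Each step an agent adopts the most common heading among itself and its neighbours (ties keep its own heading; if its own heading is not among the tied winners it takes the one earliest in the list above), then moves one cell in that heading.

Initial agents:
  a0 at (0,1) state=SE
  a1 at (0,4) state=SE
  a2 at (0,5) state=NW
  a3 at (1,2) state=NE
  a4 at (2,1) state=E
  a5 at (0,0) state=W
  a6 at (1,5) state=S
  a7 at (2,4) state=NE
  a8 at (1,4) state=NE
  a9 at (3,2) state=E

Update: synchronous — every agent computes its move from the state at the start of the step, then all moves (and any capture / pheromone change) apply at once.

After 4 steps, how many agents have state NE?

6

t=1: a0@(1,2):SE a1@(1,5):SE a2@(3,4):NW a3@(0,3):NE a4@(2,2):E a5@(0,5):W a6@(0,0):NE a7@(1,5):NE a8@(0,5):NE a9@(3,3):E
t=2: a0@(2,3):SE a1@(0,0):NE a2@(2,5):NE a3@(3,4):NE a4@(2,3):E a5@(3,0):NE a6@(3,1):NE a7@(0,0):NE a8@(3,0):NE a9@(3,4):E
t=3: a0@(2,4):E a1@(3,1):NE a2@(1,0):NE a3@(2,5):NE a4@(2,4):E a5@(2,1):NE a6@(2,2):NE a7@(3,1):NE a8@(2,1):NE a9@(3,5):E
t=4: a0@(2,5):E a1@(2,2):NE a2@(0,1):NE a3@(2,0):E a4@(2,5):E a5@(1,2):NE a6@(1,3):NE a7@(2,2):NE a8@(1,2):NE a9@(3,0):E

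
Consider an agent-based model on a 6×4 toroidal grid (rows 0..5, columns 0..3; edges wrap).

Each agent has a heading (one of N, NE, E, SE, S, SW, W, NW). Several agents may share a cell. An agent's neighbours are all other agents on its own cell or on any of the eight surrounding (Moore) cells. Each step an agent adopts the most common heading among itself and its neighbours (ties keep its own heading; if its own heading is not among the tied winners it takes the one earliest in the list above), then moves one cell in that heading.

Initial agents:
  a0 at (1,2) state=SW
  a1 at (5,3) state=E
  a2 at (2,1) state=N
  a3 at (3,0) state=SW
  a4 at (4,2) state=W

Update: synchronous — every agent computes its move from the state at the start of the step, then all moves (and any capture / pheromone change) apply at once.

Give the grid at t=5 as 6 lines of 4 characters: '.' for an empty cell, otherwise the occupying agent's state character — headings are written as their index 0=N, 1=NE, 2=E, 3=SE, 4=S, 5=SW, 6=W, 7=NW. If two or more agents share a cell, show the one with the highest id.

t=1: a0@(2,1):SW a1@(5,0):E a2@(3,0):SW a3@(4,3):SW a4@(4,1):W
t=2: a0@(3,0):SW a1@(5,1):E a2@(4,3):SW a3@(5,2):SW a4@(4,0):W
t=3: a0@(4,3):SW a1@(5,2):E a2@(5,2):SW a3@(0,1):SW a4@(5,3):SW
t=4: a0@(5,2):SW a1@(0,1):SW a2@(0,1):SW a3@(1,0):SW a4@(0,2):SW
t=5: a0@(0,1):SW a1@(1,0):SW a2@(1,0):SW a3@(2,3):SW a4@(1,1):SW

.5..
55..
...5
....
....
....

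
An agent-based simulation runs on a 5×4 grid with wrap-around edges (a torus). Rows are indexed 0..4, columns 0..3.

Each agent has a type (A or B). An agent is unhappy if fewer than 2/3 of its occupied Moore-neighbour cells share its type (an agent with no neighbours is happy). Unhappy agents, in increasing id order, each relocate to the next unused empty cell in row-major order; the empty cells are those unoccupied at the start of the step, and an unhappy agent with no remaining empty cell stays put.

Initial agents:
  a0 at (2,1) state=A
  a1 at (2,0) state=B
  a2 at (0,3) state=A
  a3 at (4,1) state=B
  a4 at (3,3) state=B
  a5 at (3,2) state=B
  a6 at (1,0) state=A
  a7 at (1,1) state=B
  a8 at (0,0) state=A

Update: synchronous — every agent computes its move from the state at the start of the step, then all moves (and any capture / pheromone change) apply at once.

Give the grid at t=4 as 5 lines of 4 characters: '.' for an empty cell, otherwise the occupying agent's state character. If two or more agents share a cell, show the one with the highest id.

t=1: a0@(0,1):A a1@(0,2):B a2@(0,3):A a3@(1,2):B a4@(3,3):B a5@(3,2):B a6@(1,3):A a7@(2,2):B a8@(2,3):A
t=2: a0@(0,0):A a1@(1,0):B a2@(1,1):A a3@(2,0):B a4@(3,3):B a5@(3,2):B a6@(2,1):A a7@(3,0):B a8@(3,1):A
t=3: a0@(0,1):A a1@(0,2):B a2@(0,3):A a3@(1,2):B a4@(3,3):B a5@(1,3):B a6@(2,2):A a7@(2,3):B a8@(4,0):A
t=4: a0@(0,0):A a1@(1,0):B a2@(1,1):A a3@(2,0):B a4@(2,1):B a5@(3,0):B a6@(3,1):A a7@(2,3):B a8@(4,0):A

A...
BA..
BB.B
BA..
A...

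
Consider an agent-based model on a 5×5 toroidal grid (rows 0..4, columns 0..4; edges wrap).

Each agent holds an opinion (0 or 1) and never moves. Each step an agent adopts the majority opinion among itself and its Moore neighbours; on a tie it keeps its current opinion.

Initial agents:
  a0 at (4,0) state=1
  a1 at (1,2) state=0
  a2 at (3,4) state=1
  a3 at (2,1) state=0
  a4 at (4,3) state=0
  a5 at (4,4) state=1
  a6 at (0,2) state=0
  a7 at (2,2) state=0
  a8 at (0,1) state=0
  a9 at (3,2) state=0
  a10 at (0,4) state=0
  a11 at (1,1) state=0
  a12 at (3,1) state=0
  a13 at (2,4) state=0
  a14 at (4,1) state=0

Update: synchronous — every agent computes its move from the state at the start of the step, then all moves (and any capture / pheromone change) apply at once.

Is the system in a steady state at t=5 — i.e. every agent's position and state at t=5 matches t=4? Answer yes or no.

yes

t=1: a0@(4,0):0 a1@(1,2):0 a2@(3,4):1 a3@(2,1):0 a4@(4,3):0 a5@(4,4):1 a6@(0,2):0 a7@(2,2):0 a8@(0,1):0 a9@(3,2):0 a10@(0,4):0 a11@(1,1):0 a12@(3,1):0 a13@(2,4):0 a14@(4,1):0
t=2: a0@(4,0):0 a1@(1,2):0 a2@(3,4):0 a3@(2,1):0 a4@(4,3):0 a5@(4,4):0 a6@(0,2):0 a7@(2,2):0 a8@(0,1):0 a9@(3,2):0 a10@(0,4):0 a11@(1,1):0 a12@(3,1):0 a13@(2,4):0 a14@(4,1):0
t=3: (unchanged — steady state)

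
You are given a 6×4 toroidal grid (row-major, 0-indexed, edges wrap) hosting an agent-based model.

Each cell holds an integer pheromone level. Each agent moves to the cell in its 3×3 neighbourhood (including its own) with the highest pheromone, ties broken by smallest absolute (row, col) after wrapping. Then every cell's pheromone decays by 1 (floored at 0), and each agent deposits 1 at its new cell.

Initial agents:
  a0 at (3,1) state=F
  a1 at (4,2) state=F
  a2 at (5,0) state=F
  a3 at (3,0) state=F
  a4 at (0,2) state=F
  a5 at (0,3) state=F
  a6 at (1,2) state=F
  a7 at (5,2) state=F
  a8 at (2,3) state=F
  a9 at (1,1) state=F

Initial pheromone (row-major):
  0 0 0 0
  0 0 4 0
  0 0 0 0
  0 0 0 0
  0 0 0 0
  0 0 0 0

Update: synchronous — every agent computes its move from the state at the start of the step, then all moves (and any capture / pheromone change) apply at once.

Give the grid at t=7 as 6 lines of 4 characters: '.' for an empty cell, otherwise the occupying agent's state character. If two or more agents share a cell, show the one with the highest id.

F...
..F.
F...
....
....
....

t=1: a0@(2,0) a1@(3,1) a2@(0,0) a3@(2,0) a4@(1,2) a5@(1,2) a6@(1,2) a7@(0,1) a8@(1,2) a9@(1,2) | pheromone: 1 1 0 0 / 0 0 8 0 / 2 0 0 0 / 0 1 0 0 / 0 0 0 0 / 0 0 0 0
t=2: a0@(2,0) a1@(2,0) a2@(0,0) a3@(2,0) a4@(1,2) a5@(1,2) a6@(1,2) a7@(1,2) a8@(1,2) a9@(1,2) | pheromone: 1 0 0 0 / 0 0 13 0 / 4 0 0 0 / 0 0 0 0 / 0 0 0 0 / 0 0 0 0
t=3: a0@(2,0) a1@(2,0) a2@(0,0) a3@(2,0) a4@(1,2) a5@(1,2) a6@(1,2) a7@(1,2) a8@(1,2) a9@(1,2) | pheromone: 1 0 0 0 / 0 0 18 0 / 6 0 0 0 / 0 0 0 0 / 0 0 0 0 / 0 0 0 0
t=4: a0@(2,0) a1@(2,0) a2@(0,0) a3@(2,0) a4@(1,2) a5@(1,2) a6@(1,2) a7@(1,2) a8@(1,2) a9@(1,2) | pheromone: 1 0 0 0 / 0 0 23 0 / 8 0 0 0 / 0 0 0 0 / 0 0 0 0 / 0 0 0 0
t=5: a0@(2,0) a1@(2,0) a2@(0,0) a3@(2,0) a4@(1,2) a5@(1,2) a6@(1,2) a7@(1,2) a8@(1,2) a9@(1,2) | pheromone: 1 0 0 0 / 0 0 28 0 / 10 0 0 0 / 0 0 0 0 / 0 0 0 0 / 0 0 0 0
t=6: a0@(2,0) a1@(2,0) a2@(0,0) a3@(2,0) a4@(1,2) a5@(1,2) a6@(1,2) a7@(1,2) a8@(1,2) a9@(1,2) | pheromone: 1 0 0 0 / 0 0 33 0 / 12 0 0 0 / 0 0 0 0 / 0 0 0 0 / 0 0 0 0
t=7: a0@(2,0) a1@(2,0) a2@(0,0) a3@(2,0) a4@(1,2) a5@(1,2) a6@(1,2) a7@(1,2) a8@(1,2) a9@(1,2) | pheromone: 1 0 0 0 / 0 0 38 0 / 14 0 0 0 / 0 0 0 0 / 0 0 0 0 / 0 0 0 0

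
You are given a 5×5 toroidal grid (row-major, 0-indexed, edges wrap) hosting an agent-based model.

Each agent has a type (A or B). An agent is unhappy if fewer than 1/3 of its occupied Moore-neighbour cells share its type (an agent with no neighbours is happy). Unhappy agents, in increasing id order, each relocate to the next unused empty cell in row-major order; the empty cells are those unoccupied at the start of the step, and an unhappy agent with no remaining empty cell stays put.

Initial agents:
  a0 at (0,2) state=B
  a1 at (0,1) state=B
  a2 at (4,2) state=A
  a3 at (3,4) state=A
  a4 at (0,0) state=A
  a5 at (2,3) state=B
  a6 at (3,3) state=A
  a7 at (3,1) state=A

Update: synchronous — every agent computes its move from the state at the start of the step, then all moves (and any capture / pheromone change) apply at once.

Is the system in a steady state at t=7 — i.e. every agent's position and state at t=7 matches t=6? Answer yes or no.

t=1: a0@(0,2):B a1@(0,1):B a2@(4,2):A a3@(3,4):A a4@(0,3):A a5@(0,4):B a6@(3,3):A a7@(3,1):A
t=2: a0@(0,2):B a1@(0,1):B a2@(4,2):A a3@(3,4):A a4@(0,3):A a5@(0,0):B a6@(3,3):A a7@(3,1):A
t=3: (unchanged — steady state)

yes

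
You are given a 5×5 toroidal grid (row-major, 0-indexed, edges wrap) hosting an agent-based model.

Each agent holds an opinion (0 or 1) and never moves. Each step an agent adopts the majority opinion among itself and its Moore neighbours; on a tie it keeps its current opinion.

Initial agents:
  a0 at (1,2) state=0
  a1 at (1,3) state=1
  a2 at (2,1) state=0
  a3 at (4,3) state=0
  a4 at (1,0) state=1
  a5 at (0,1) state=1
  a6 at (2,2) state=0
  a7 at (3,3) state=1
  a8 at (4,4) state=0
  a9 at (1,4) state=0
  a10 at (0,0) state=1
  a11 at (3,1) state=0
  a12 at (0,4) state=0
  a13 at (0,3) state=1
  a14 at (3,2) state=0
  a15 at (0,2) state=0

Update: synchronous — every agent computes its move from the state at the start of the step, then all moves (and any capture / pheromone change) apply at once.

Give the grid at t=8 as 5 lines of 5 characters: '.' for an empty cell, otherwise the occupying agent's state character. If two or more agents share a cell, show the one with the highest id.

t=1: a0@(1,2):0 a1@(1,3):0 a2@(2,1):0 a3@(4,3):0 a4@(1,0):1 a5@(0,1):1 a6@(2,2):0 a7@(3,3):0 a8@(4,4):0 a9@(1,4):1 a10@(0,0):1 a11@(3,1):0 a12@(0,4):0 a13@(0,3):0 a14@(3,2):0 a15@(0,2):0
t=2: (unchanged — steady state)

11000
1.001
.00..
.000.
...00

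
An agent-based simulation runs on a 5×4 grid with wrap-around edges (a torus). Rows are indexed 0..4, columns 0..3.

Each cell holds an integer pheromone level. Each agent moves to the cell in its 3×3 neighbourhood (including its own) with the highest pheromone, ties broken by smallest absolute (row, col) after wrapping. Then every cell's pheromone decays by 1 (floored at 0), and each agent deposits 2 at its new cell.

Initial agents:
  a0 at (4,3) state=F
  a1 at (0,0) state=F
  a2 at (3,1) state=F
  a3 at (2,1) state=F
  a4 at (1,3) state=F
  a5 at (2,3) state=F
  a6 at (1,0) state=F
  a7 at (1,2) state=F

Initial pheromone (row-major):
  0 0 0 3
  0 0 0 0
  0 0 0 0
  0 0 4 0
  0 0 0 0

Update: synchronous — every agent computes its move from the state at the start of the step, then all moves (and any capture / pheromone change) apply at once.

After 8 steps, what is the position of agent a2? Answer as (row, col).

t=1: a0@(3,2) a1@(0,3) a2@(3,2) a3@(3,2) a4@(0,3) a5@(3,2) a6@(0,3) a7@(0,3) | pheromone: 0 0 0 10 / 0 0 0 0 / 0 0 0 0 / 0 0 11 0 / 0 0 0 0
t=2: a0@(3,2) a1@(0,3) a2@(3,2) a3@(3,2) a4@(0,3) a5@(3,2) a6@(0,3) a7@(0,3) | pheromone: 0 0 0 17 / 0 0 0 0 / 0 0 0 0 / 0 0 18 0 / 0 0 0 0
t=3: a0@(3,2) a1@(0,3) a2@(3,2) a3@(3,2) a4@(0,3) a5@(3,2) a6@(0,3) a7@(0,3) | pheromone: 0 0 0 24 / 0 0 0 0 / 0 0 0 0 / 0 0 25 0 / 0 0 0 0
t=4: a0@(3,2) a1@(0,3) a2@(3,2) a3@(3,2) a4@(0,3) a5@(3,2) a6@(0,3) a7@(0,3) | pheromone: 0 0 0 31 / 0 0 0 0 / 0 0 0 0 / 0 0 32 0 / 0 0 0 0
t=5: a0@(3,2) a1@(0,3) a2@(3,2) a3@(3,2) a4@(0,3) a5@(3,2) a6@(0,3) a7@(0,3) | pheromone: 0 0 0 38 / 0 0 0 0 / 0 0 0 0 / 0 0 39 0 / 0 0 0 0
t=6: a0@(3,2) a1@(0,3) a2@(3,2) a3@(3,2) a4@(0,3) a5@(3,2) a6@(0,3) a7@(0,3) | pheromone: 0 0 0 45 / 0 0 0 0 / 0 0 0 0 / 0 0 46 0 / 0 0 0 0
t=7: a0@(3,2) a1@(0,3) a2@(3,2) a3@(3,2) a4@(0,3) a5@(3,2) a6@(0,3) a7@(0,3) | pheromone: 0 0 0 52 / 0 0 0 0 / 0 0 0 0 / 0 0 53 0 / 0 0 0 0
t=8: a0@(3,2) a1@(0,3) a2@(3,2) a3@(3,2) a4@(0,3) a5@(3,2) a6@(0,3) a7@(0,3) | pheromone: 0 0 0 59 / 0 0 0 0 / 0 0 0 0 / 0 0 60 0 / 0 0 0 0

(3, 2)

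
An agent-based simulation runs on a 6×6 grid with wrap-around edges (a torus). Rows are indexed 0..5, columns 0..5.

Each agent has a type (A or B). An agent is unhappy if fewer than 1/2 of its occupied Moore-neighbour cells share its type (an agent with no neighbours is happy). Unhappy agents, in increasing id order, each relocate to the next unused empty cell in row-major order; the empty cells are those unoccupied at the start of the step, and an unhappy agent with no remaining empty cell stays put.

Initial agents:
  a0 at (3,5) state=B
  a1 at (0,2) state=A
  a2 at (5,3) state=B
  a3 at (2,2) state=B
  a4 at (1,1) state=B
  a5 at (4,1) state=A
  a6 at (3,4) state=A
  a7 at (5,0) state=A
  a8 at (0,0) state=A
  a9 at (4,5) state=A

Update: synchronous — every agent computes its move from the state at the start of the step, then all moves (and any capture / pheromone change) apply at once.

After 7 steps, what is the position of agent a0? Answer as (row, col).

(0, 2)

t=1: a0@(0,1):B a1@(0,3):A a2@(0,4):B a3@(2,2):B a4@(0,5):B a5@(4,1):A a6@(3,4):A a7@(5,0):A a8@(0,0):A a9@(4,5):A
t=2: a0@(0,2):B a1@(1,0):A a2@(0,4):B a3@(2,2):B a4@(1,1):B a5@(4,1):A a6@(3,4):A a7@(5,0):A a8@(1,2):A a9@(4,5):A
t=3: a0@(0,2):B a1@(0,0):A a2@(0,4):B a3@(2,2):B a4@(1,1):B a5@(4,1):A a6@(3,4):A a7@(5,0):A a8@(0,1):A a9@(4,5):A
t=4: (unchanged — steady state)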